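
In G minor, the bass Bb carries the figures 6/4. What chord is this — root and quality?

The figures 6/4 indicate a triad in second inversion.
In second inversion the root lies a fourth above the bass: a fourth above Bb in G minor is Eb.
The chord tones are Bb, Eb, G, giving Eb major.

Eb major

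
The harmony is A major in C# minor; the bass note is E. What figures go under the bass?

6/4

E is the fifth of A major, so the chord is in second inversion.
A triad in second inversion is figured 6/4, conventionally abbreviated 6/4.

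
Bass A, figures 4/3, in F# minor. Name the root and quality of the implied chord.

The figures 4/3 indicate a seventh chord in second inversion.
In second inversion the root lies a fourth above the bass: a fourth above A in F# minor is D.
The chord tones are A, C#, D, F#, giving D major seventh.

D major seventh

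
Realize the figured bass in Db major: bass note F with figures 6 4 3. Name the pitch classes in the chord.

F, Ab, Bb, Db

A third above F in this key is Ab.
A fourth above F in this key is Bb.
A sixth above F in this key is Db.
Together with the bass F, this spells Bb minor seventh in second inversion.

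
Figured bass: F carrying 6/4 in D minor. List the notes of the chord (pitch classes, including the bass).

A fourth above F in this key is Bb.
A sixth above F in this key is D.
Together with the bass F, this spells Bb major in second inversion.

F, Bb, D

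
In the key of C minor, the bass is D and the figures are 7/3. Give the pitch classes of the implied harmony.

The written figures 7/3 are shorthand for 7/5/3: the 5 is implied.
A third above D in this key is F.
A fifth above D in this key is Ab.
A seventh above D in this key is C.
Together with the bass D, this spells D half-diminished seventh in root position.

D, F, Ab, C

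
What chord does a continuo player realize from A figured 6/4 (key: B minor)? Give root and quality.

The figures 6/4 indicate a triad in second inversion.
In second inversion the root lies a fourth above the bass: a fourth above A in B minor is D.
The chord tones are A, D, F#, giving D major.

D major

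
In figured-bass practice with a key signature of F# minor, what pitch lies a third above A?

Counting 2 letter steps above A lands on C; in F# minor, that letter is C#.

C#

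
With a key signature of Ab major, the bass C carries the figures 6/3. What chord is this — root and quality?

The figures 6/3 indicate a triad in first inversion.
In first inversion the root lies a sixth above the bass: a sixth above C in Ab major is Ab.
The chord tones are C, Eb, Ab, giving Ab major.

Ab major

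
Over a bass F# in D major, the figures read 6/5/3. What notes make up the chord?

F#, A, C#, D

A third above F# in this key is A.
A fifth above F# in this key is C#.
A sixth above F# in this key is D.
Together with the bass F#, this spells D major seventh in first inversion.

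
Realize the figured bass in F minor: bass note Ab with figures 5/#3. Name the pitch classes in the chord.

A third above Ab in this key is C, raised to C# by the sharp.
A fifth above Ab in this key is Eb.

Ab, C#, Eb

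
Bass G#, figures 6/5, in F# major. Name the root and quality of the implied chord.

The figures 6/5 indicate a seventh chord in first inversion.
In first inversion the root lies a sixth above the bass: a sixth above G# in F# major is E#.
The chord tones are G#, B, D#, E#, giving E# half-diminished seventh.

E# half-diminished seventh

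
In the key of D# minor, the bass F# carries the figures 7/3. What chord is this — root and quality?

The figures 7/3 indicate a seventh chord in root position.
In root position the bass is the root, so the root is F#.
The chord tones are F#, A#, C#, E#, giving F# major seventh.

F# major seventh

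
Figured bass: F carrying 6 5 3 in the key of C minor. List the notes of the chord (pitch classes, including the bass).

F, Ab, C, D

A third above F in this key is Ab.
A fifth above F in this key is C.
A sixth above F in this key is D.
Together with the bass F, this spells D half-diminished seventh in first inversion.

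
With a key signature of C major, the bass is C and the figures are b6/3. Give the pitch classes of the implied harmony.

A third above C in this key is E.
A sixth above C in this key is A, lowered to Ab by the flat.
Together with the bass C, this spells Ab augmented in first inversion.

C, E, Ab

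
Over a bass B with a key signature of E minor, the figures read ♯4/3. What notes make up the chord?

B, D, E#, G

The written figures ♯4/3 are shorthand for 6/4/3: the 6 is implied.
A third above B in this key is D.
A fourth above B in this key is E, raised to E# by the sharp.
A sixth above B in this key is G.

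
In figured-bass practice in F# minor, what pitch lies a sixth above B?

Counting 5 letter steps above B lands on G; in F# minor, that letter is G#.

G#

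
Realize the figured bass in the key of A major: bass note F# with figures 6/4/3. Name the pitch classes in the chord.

F#, A, B, D

A third above F# in this key is A.
A fourth above F# in this key is B.
A sixth above F# in this key is D.
Together with the bass F#, this spells B minor seventh in second inversion.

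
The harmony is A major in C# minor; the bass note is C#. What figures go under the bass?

C# is the third of A major, so the chord is in first inversion.
A triad in first inversion is figured 6/3, conventionally abbreviated 6.

6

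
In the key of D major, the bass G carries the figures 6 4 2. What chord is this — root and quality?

A dominant seventh

The figures 6 4 2 indicate a seventh chord in third inversion.
In third inversion the root lies a second above the bass: a second above G in D major is A.
The chord tones are G, A, C#, E, giving A dominant seventh.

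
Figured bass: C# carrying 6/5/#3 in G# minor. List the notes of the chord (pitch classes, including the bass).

C#, E#, G#, A#

A third above C# in this key is E, raised to E# by the sharp.
A fifth above C# in this key is G#.
A sixth above C# in this key is A#.
Together with the bass C#, this spells A# minor seventh in first inversion.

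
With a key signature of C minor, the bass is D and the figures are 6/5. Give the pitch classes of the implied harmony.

The written figures 6/5 are shorthand for 6/5/3: the 3 is implied.
A third above D in this key is F.
A fifth above D in this key is Ab.
A sixth above D in this key is Bb.
Together with the bass D, this spells Bb dominant seventh in first inversion.

D, F, Ab, Bb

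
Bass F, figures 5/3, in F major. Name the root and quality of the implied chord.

The figures 5/3 indicate a triad in root position.
In root position the bass is the root, so the root is F.
The chord tones are F, A, C, giving F major.

F major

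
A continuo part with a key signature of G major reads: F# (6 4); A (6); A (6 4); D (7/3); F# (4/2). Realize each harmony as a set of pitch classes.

F#, B, D | A, C, F# | A, D, F# | D, F#, A, C | F#, G, B, D

F# (6/4): F#, B, D.
A (6/3): A, C, F#.
A (6/4): A, D, F#.
D (7/5/3): D, F#, A, C.
F# (6/4/2): F#, G, B, D.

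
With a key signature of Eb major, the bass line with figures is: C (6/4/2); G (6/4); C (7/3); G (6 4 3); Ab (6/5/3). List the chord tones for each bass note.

C (6/4/2): C, D, F, Ab.
G (6/4): G, C, Eb.
C (7/5/3): C, Eb, G, Bb.
G (6/4/3): G, Bb, C, Eb.
Ab (6/5/3): Ab, C, Eb, F.

C, D, F, Ab | G, C, Eb | C, Eb, G, Bb | G, Bb, C, Eb | Ab, C, Eb, F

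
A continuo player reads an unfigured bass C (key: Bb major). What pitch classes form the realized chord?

An unfigured bass implies 5/3.
A third above C in this key is Eb.
A fifth above C in this key is G.
Together with the bass C, this spells C minor in root position.

C, Eb, G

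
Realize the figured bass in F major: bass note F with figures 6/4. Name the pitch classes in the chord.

F, Bb, D

A fourth above F in this key is Bb.
A sixth above F in this key is D.
Together with the bass F, this spells Bb major in second inversion.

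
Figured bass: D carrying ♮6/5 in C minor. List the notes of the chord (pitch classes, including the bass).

D, F, Ab, B

The written figures ♮6/5 are shorthand for 6/5/3: the 3 is implied.
A third above D in this key is F.
A fifth above D in this key is Ab.
A sixth above D in this key is Bb, made natural (B) by the ♮ figure.
Together with the bass D, this spells B diminished seventh in first inversion.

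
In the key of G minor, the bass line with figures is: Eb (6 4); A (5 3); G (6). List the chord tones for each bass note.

Eb, A, C | A, C, Eb | G, Bb, Eb

Eb (6/4): Eb, A, C.
A (5/3): A, C, Eb.
G (6/3): G, Bb, Eb.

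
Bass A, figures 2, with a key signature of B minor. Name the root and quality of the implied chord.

The figures 2 indicate a seventh chord in third inversion.
In third inversion the root lies a second above the bass: a second above A in B minor is B.
The chord tones are A, B, D, F#, giving B minor seventh.

B minor seventh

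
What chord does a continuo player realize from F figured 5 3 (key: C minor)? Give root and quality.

F minor

The figures 5 3 indicate a triad in root position.
In root position the bass is the root, so the root is F.
The chord tones are F, Ab, C, giving F minor.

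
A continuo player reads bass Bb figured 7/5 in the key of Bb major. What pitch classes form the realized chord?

The written figures 7/5 are shorthand for 7/5/3: the 3 is implied.
A third above Bb in this key is D.
A fifth above Bb in this key is F.
A seventh above Bb in this key is A.
Together with the bass Bb, this spells Bb major seventh in root position.

Bb, D, F, A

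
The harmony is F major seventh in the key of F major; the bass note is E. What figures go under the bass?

E is the seventh of F major seventh, so the chord is in third inversion.
A seventh chord in third inversion is figured 6/4/2, conventionally abbreviated 4/2.

4/2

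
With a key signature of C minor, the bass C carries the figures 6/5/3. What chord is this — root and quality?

Ab major seventh

The figures 6/5/3 indicate a seventh chord in first inversion.
In first inversion the root lies a sixth above the bass: a sixth above C in C minor is Ab.
The chord tones are C, Eb, G, Ab, giving Ab major seventh.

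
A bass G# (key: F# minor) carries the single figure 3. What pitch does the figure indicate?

B

Counting 2 letter steps above G# lands on B; in F# minor, that letter is B.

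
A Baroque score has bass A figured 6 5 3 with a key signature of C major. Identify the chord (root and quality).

The figures 6 5 3 indicate a seventh chord in first inversion.
In first inversion the root lies a sixth above the bass: a sixth above A in C major is F.
The chord tones are A, C, E, F, giving F major seventh.

F major seventh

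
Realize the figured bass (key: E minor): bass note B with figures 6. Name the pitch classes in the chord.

B, D, G

The written figures 6 are shorthand for 6/3: the 3 is implied.
A third above B in this key is D.
A sixth above B in this key is G.
Together with the bass B, this spells G major in first inversion.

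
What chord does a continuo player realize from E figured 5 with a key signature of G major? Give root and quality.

E minor

The figures 5 indicate a triad in root position.
In root position the bass is the root, so the root is E.
The chord tones are E, G, B, giving E minor.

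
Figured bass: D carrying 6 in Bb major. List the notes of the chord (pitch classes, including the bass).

The written figures 6 are shorthand for 6/3: the 3 is implied.
A third above D in this key is F.
A sixth above D in this key is Bb.
Together with the bass D, this spells Bb major in first inversion.

D, F, Bb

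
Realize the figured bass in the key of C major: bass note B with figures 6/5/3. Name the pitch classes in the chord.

A third above B in this key is D.
A fifth above B in this key is F.
A sixth above B in this key is G.
Together with the bass B, this spells G dominant seventh in first inversion.

B, D, F, G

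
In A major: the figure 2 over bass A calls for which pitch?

Counting 1 letter step above A lands on B; in A major, that letter is B.

B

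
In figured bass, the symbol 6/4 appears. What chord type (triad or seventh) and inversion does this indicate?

triad, second inversion

Intervals of 6/4 above the bass form a triad; the bass is the fifth, so this is second inversion.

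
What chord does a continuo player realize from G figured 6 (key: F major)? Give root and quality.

E diminished

The figures 6 indicate a triad in first inversion.
In first inversion the root lies a sixth above the bass: a sixth above G in F major is E.
The chord tones are G, Bb, E, giving E diminished.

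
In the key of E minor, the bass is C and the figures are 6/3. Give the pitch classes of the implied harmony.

A third above C in this key is E.
A sixth above C in this key is A.
Together with the bass C, this spells A minor in first inversion.

C, E, A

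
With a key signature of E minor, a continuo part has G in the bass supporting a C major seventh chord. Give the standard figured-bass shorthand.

4/3

G is the fifth of C major seventh, so the chord is in second inversion.
A seventh chord in second inversion is figured 6/4/3, conventionally abbreviated 4/3.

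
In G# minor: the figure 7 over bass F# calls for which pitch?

E

Counting 6 letter steps above F# lands on E; in G# minor, that letter is E.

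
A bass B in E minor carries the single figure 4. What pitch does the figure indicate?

Counting 3 letter steps above B lands on E; in E minor, that letter is E.

E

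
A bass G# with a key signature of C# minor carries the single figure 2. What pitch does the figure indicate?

A

Counting 1 letter step above G# lands on A; in C# minor, that letter is A.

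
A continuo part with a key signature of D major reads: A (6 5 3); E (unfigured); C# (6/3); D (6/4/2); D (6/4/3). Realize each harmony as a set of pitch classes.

A (6/5/3): A, C#, E, F#.
E (5/3): E, G, B.
C# (6/3): C#, E, A.
D (6/4/2): D, E, G, B.
D (6/4/3): D, F#, G, B.

A, C#, E, F# | E, G, B | C#, E, A | D, E, G, B | D, F#, G, B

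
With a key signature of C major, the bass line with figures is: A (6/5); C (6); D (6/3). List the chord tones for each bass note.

A (6/5/3): A, C, E, F.
C (6/3): C, E, A.
D (6/3): D, F, B.

A, C, E, F | C, E, A | D, F, B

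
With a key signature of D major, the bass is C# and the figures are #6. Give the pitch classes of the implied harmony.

C#, E, A#

The written figures #6 are shorthand for 6/3: the 3 is implied.
A third above C# in this key is E.
A sixth above C# in this key is A, raised to A# by the sharp.
Together with the bass C#, this spells A# diminished in first inversion.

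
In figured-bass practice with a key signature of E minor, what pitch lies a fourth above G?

Counting 3 letter steps above G lands on C; in E minor, that letter is C.

C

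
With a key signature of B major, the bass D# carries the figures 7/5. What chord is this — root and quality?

The figures 7/5 indicate a seventh chord in root position.
In root position the bass is the root, so the root is D#.
The chord tones are D#, F#, A#, C#, giving D# minor seventh.

D# minor seventh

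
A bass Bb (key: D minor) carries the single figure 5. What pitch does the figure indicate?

F

Counting 4 letter steps above Bb lands on F; in D minor, that letter is F.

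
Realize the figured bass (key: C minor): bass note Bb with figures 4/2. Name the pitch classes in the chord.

The written figures 4/2 are shorthand for 6/4/2: the 6 is implied.
A second above Bb in this key is C.
A fourth above Bb in this key is Eb.
A sixth above Bb in this key is G.
Together with the bass Bb, this spells C minor seventh in third inversion.

Bb, C, Eb, G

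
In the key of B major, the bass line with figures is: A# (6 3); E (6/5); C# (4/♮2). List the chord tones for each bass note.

A# (6/3): A#, C#, F#.
E (6/5/3): E, G#, B, C#.
C# (6/4/♮2): C#, D, F#, A#.

A#, C#, F# | E, G#, B, C# | C#, D, F#, A#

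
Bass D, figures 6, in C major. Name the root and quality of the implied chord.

The figures 6 indicate a triad in first inversion.
In first inversion the root lies a sixth above the bass: a sixth above D in C major is B.
The chord tones are D, F, B, giving B diminished.

B diminished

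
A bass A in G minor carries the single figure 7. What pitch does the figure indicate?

G

Counting 6 letter steps above A lands on G; in G minor, that letter is G.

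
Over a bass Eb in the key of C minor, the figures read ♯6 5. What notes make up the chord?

The written figures ♯6 5 are shorthand for 6/5/3: the 3 is implied.
A third above Eb in this key is G.
A fifth above Eb in this key is Bb.
A sixth above Eb in this key is C, raised to C# by the sharp.

Eb, G, Bb, C#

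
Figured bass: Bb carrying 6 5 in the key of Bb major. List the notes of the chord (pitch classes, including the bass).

The written figures 6 5 are shorthand for 6/5/3: the 3 is implied.
A third above Bb in this key is D.
A fifth above Bb in this key is F.
A sixth above Bb in this key is G.
Together with the bass Bb, this spells G minor seventh in first inversion.

Bb, D, F, G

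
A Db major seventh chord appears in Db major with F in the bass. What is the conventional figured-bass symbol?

6/5

F is the third of Db major seventh, so the chord is in first inversion.
A seventh chord in first inversion is figured 6/5/3, conventionally abbreviated 6/5.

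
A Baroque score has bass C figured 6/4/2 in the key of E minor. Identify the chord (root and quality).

D dominant seventh

The figures 6/4/2 indicate a seventh chord in third inversion.
In third inversion the root lies a second above the bass: a second above C in E minor is D.
The chord tones are C, D, F#, A, giving D dominant seventh.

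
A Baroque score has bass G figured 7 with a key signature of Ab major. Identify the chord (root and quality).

The figures 7 indicate a seventh chord in root position.
In root position the bass is the root, so the root is G.
The chord tones are G, Bb, Db, F, giving G half-diminished seventh.

G half-diminished seventh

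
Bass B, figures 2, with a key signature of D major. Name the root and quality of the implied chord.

The figures 2 indicate a seventh chord in third inversion.
In third inversion the root lies a second above the bass: a second above B in D major is C#.
The chord tones are B, C#, E, G, giving C# half-diminished seventh.

C# half-diminished seventh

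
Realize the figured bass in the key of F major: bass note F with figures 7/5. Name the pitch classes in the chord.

F, A, C, E

The written figures 7/5 are shorthand for 7/5/3: the 3 is implied.
A third above F in this key is A.
A fifth above F in this key is C.
A seventh above F in this key is E.
Together with the bass F, this spells F major seventh in root position.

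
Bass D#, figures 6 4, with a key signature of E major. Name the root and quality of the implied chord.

The figures 6 4 indicate a triad in second inversion.
In second inversion the root lies a fourth above the bass: a fourth above D# in E major is G#.
The chord tones are D#, G#, B, giving G# minor.

G# minor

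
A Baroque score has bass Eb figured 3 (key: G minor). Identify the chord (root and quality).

Eb major

The figures 3 indicate a triad in root position.
In root position the bass is the root, so the root is Eb.
The chord tones are Eb, G, Bb, giving Eb major.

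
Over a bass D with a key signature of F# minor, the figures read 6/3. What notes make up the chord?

A third above D in this key is F#.
A sixth above D in this key is B.
Together with the bass D, this spells B minor in first inversion.

D, F#, B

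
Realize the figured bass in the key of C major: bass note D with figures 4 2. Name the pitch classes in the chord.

D, E, G, B

The written figures 4 2 are shorthand for 6/4/2: the 6 is implied.
A second above D in this key is E.
A fourth above D in this key is G.
A sixth above D in this key is B.
Together with the bass D, this spells E minor seventh in third inversion.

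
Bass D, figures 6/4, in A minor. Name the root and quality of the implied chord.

The figures 6/4 indicate a triad in second inversion.
In second inversion the root lies a fourth above the bass: a fourth above D in A minor is G.
The chord tones are D, G, B, giving G major.

G major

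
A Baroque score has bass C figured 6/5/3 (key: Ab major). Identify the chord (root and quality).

Ab major seventh

The figures 6/5/3 indicate a seventh chord in first inversion.
In first inversion the root lies a sixth above the bass: a sixth above C in Ab major is Ab.
The chord tones are C, Eb, G, Ab, giving Ab major seventh.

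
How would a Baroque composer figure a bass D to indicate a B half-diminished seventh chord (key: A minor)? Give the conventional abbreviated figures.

6/5

D is the third of B half-diminished seventh, so the chord is in first inversion.
A seventh chord in first inversion is figured 6/5/3, conventionally abbreviated 6/5.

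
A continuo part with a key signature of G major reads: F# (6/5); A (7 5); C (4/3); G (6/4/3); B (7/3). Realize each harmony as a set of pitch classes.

F#, A, C, D | A, C, E, G | C, E, F#, A | G, B, C, E | B, D, F#, A

F# (6/5/3): F#, A, C, D.
A (7/5/3): A, C, E, G.
C (6/4/3): C, E, F#, A.
G (6/4/3): G, B, C, E.
B (7/5/3): B, D, F#, A.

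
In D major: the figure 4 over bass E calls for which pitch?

Counting 3 letter steps above E lands on A; in D major, that letter is A.

A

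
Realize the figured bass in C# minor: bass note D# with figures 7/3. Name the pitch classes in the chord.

D#, F#, A, C#

The written figures 7/3 are shorthand for 7/5/3: the 5 is implied.
A third above D# in this key is F#.
A fifth above D# in this key is A.
A seventh above D# in this key is C#.
Together with the bass D#, this spells D# half-diminished seventh in root position.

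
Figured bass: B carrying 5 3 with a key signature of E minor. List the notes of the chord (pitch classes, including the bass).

B, D, F#

A third above B in this key is D.
A fifth above B in this key is F#.
Together with the bass B, this spells B minor in root position.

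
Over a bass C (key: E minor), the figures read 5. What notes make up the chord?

C, E, G

The written figures 5 are shorthand for 5/3: the 3 is implied.
A third above C in this key is E.
A fifth above C in this key is G.
Together with the bass C, this spells C major in root position.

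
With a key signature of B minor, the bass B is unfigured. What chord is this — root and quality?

An unfigured bass indicates a triad in root position.
In root position the bass is the root, so the root is B.
The chord tones are B, D, F#, giving B minor.

B minor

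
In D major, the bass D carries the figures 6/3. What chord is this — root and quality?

B minor

The figures 6/3 indicate a triad in first inversion.
In first inversion the root lies a sixth above the bass: a sixth above D in D major is B.
The chord tones are D, F#, B, giving B minor.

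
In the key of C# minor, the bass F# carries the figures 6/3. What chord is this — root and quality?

D# diminished

The figures 6/3 indicate a triad in first inversion.
In first inversion the root lies a sixth above the bass: a sixth above F# in C# minor is D#.
The chord tones are F#, A, D#, giving D# diminished.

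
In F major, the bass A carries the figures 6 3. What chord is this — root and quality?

The figures 6 3 indicate a triad in first inversion.
In first inversion the root lies a sixth above the bass: a sixth above A in F major is F.
The chord tones are A, C, F, giving F major.

F major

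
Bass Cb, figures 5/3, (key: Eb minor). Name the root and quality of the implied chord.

Cb major

The figures 5/3 indicate a triad in root position.
In root position the bass is the root, so the root is Cb.
The chord tones are Cb, Eb, Gb, giving Cb major.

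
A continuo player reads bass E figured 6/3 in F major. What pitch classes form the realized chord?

A third above E in this key is G.
A sixth above E in this key is C.
Together with the bass E, this spells C major in first inversion.

E, G, C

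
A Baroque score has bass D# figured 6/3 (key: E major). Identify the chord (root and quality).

The figures 6/3 indicate a triad in first inversion.
In first inversion the root lies a sixth above the bass: a sixth above D# in E major is B.
The chord tones are D#, F#, B, giving B major.

B major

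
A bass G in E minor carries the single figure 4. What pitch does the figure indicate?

Counting 3 letter steps above G lands on C; in E minor, that letter is C.

C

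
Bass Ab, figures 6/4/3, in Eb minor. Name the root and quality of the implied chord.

The figures 6/4/3 indicate a seventh chord in second inversion.
In second inversion the root lies a fourth above the bass: a fourth above Ab in Eb minor is Db.
The chord tones are Ab, Cb, Db, F, giving Db dominant seventh.

Db dominant seventh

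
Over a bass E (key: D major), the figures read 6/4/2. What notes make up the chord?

E, F#, A, C#

A second above E in this key is F#.
A fourth above E in this key is A.
A sixth above E in this key is C#.
Together with the bass E, this spells F# minor seventh in third inversion.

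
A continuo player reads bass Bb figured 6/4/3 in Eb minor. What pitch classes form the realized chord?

Bb, Db, Eb, Gb

A third above Bb in this key is Db.
A fourth above Bb in this key is Eb.
A sixth above Bb in this key is Gb.
Together with the bass Bb, this spells Eb minor seventh in second inversion.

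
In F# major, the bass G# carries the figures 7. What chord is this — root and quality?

The figures 7 indicate a seventh chord in root position.
In root position the bass is the root, so the root is G#.
The chord tones are G#, B, D#, F#, giving G# minor seventh.

G# minor seventh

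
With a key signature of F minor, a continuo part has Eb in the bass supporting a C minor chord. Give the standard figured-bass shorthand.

Eb is the third of C minor, so the chord is in first inversion.
A triad in first inversion is figured 6/3, conventionally abbreviated 6.

6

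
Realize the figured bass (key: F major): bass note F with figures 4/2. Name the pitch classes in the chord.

F, G, Bb, D

The written figures 4/2 are shorthand for 6/4/2: the 6 is implied.
A second above F in this key is G.
A fourth above F in this key is Bb.
A sixth above F in this key is D.
Together with the bass F, this spells G minor seventh in third inversion.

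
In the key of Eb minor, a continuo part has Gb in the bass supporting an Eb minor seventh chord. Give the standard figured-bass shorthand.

Gb is the third of Eb minor seventh, so the chord is in first inversion.
A seventh chord in first inversion is figured 6/5/3, conventionally abbreviated 6/5.

6/5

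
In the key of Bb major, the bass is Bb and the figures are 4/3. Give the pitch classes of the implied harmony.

The written figures 4/3 are shorthand for 6/4/3: the 6 is implied.
A third above Bb in this key is D.
A fourth above Bb in this key is Eb.
A sixth above Bb in this key is G.
Together with the bass Bb, this spells Eb major seventh in second inversion.

Bb, D, Eb, G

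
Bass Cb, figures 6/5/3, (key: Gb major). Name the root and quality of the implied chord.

The figures 6/5/3 indicate a seventh chord in first inversion.
In first inversion the root lies a sixth above the bass: a sixth above Cb in Gb major is Ab.
The chord tones are Cb, Eb, Gb, Ab, giving Ab minor seventh.

Ab minor seventh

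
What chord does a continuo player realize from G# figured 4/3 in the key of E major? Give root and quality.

The figures 4/3 indicate a seventh chord in second inversion.
In second inversion the root lies a fourth above the bass: a fourth above G# in E major is C#.
The chord tones are G#, B, C#, E, giving C# minor seventh.

C# minor seventh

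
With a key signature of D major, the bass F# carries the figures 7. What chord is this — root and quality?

F# minor seventh

The figures 7 indicate a seventh chord in root position.
In root position the bass is the root, so the root is F#.
The chord tones are F#, A, C#, E, giving F# minor seventh.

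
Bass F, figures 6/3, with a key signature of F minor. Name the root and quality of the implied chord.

The figures 6/3 indicate a triad in first inversion.
In first inversion the root lies a sixth above the bass: a sixth above F in F minor is Db.
The chord tones are F, Ab, Db, giving Db major.

Db major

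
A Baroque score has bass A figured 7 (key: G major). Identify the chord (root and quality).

A minor seventh

The figures 7 indicate a seventh chord in root position.
In root position the bass is the root, so the root is A.
The chord tones are A, C, E, G, giving A minor seventh.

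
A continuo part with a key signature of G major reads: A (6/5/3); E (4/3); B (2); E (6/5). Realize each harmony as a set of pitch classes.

A, C, E, F# | E, G, A, C | B, C, E, G | E, G, B, C

A (6/5/3): A, C, E, F#.
E (6/4/3): E, G, A, C.
B (6/4/2): B, C, E, G.
E (6/5/3): E, G, B, C.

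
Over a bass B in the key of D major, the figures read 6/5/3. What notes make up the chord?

B, D, F#, G

A third above B in this key is D.
A fifth above B in this key is F#.
A sixth above B in this key is G.
Together with the bass B, this spells G major seventh in first inversion.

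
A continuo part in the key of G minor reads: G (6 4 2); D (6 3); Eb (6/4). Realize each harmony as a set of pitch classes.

G, A, C, Eb | D, F, Bb | Eb, A, C

G (6/4/2): G, A, C, Eb.
D (6/3): D, F, Bb.
Eb (6/4): Eb, A, C.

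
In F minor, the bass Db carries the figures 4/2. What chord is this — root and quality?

The figures 4/2 indicate a seventh chord in third inversion.
In third inversion the root lies a second above the bass: a second above Db in F minor is Eb.
The chord tones are Db, Eb, G, Bb, giving Eb dominant seventh.

Eb dominant seventh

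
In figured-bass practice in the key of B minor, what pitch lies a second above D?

E

Counting 1 letter step above D lands on E; in B minor, that letter is E.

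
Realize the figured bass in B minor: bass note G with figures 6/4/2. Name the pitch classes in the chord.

A second above G in this key is A.
A fourth above G in this key is C#.
A sixth above G in this key is E.
Together with the bass G, this spells A dominant seventh in third inversion.

G, A, C#, E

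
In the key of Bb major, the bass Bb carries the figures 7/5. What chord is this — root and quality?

Bb major seventh

The figures 7/5 indicate a seventh chord in root position.
In root position the bass is the root, so the root is Bb.
The chord tones are Bb, D, F, A, giving Bb major seventh.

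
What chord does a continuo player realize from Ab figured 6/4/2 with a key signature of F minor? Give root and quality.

The figures 6/4/2 indicate a seventh chord in third inversion.
In third inversion the root lies a second above the bass: a second above Ab in F minor is Bb.
The chord tones are Ab, Bb, Db, F, giving Bb minor seventh.

Bb minor seventh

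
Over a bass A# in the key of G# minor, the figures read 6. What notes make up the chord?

The written figures 6 are shorthand for 6/3: the 3 is implied.
A third above A# in this key is C#.
A sixth above A# in this key is F#.
Together with the bass A#, this spells F# major in first inversion.

A#, C#, F#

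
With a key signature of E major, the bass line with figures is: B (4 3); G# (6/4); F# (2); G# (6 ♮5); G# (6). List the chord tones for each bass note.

B, D#, E, G# | G#, C#, E | F#, G#, B, D# | G#, B, D, E | G#, B, E

B (6/4/3): B, D#, E, G#.
G# (6/4): G#, C#, E.
F# (6/4/2): F#, G#, B, D#.
G# (6/♮5/3): G#, B, D, E.
G# (6/3): G#, B, E.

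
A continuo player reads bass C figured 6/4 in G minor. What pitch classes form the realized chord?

A fourth above C in this key is F.
A sixth above C in this key is A.
Together with the bass C, this spells F major in second inversion.

C, F, A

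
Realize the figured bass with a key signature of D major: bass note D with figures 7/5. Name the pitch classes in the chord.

D, F#, A, C#

The written figures 7/5 are shorthand for 7/5/3: the 3 is implied.
A third above D in this key is F#.
A fifth above D in this key is A.
A seventh above D in this key is C#.
Together with the bass D, this spells D major seventh in root position.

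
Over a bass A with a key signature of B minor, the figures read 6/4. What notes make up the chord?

A, D, F#

A fourth above A in this key is D.
A sixth above A in this key is F#.
Together with the bass A, this spells D major in second inversion.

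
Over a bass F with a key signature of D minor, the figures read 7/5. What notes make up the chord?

The written figures 7/5 are shorthand for 7/5/3: the 3 is implied.
A third above F in this key is A.
A fifth above F in this key is C.
A seventh above F in this key is E.
Together with the bass F, this spells F major seventh in root position.

F, A, C, E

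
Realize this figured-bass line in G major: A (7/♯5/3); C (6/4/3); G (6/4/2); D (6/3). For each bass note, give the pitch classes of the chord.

A (7/#5/3): A, C, E#, G.
C (6/4/3): C, E, F#, A.
G (6/4/2): G, A, C, E.
D (6/3): D, F#, B.

A, C, E#, G | C, E, F#, A | G, A, C, E | D, F#, B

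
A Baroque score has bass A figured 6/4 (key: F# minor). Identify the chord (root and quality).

D major

The figures 6/4 indicate a triad in second inversion.
In second inversion the root lies a fourth above the bass: a fourth above A in F# minor is D.
The chord tones are A, D, F#, giving D major.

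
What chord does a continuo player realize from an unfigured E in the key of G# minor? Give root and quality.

An unfigured bass indicates a triad in root position.
In root position the bass is the root, so the root is E.
The chord tones are E, G#, B, giving E major.

E major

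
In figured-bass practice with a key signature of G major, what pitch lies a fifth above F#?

C

Counting 4 letter steps above F# lands on C; in G major, that letter is C.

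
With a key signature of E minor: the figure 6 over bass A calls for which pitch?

Counting 5 letter steps above A lands on F; in E minor, that letter is F#.

F#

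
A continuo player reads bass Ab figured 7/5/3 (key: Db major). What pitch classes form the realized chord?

Ab, C, Eb, Gb

A third above Ab in this key is C.
A fifth above Ab in this key is Eb.
A seventh above Ab in this key is Gb.
Together with the bass Ab, this spells Ab dominant seventh in root position.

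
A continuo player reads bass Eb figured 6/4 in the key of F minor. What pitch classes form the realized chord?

A fourth above Eb in this key is Ab.
A sixth above Eb in this key is C.
Together with the bass Eb, this spells Ab major in second inversion.

Eb, Ab, C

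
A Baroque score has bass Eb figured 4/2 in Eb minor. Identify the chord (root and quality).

F half-diminished seventh

The figures 4/2 indicate a seventh chord in third inversion.
In third inversion the root lies a second above the bass: a second above Eb in Eb minor is F.
The chord tones are Eb, F, Ab, Cb, giving F half-diminished seventh.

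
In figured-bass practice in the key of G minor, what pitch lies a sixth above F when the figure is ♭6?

Counting 5 letter steps above F lands on D; in G minor, that letter is D.
The b6 figure lowers it a semitone, giving Db.

Db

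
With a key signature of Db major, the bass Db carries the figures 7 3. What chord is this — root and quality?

Db major seventh

The figures 7 3 indicate a seventh chord in root position.
In root position the bass is the root, so the root is Db.
The chord tones are Db, F, Ab, C, giving Db major seventh.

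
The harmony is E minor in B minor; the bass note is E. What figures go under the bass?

no figures

E is the root of E minor, so the chord is in root position.
A triad in root position is figured 5/3, conventionally abbreviated (no figures — root-position triad).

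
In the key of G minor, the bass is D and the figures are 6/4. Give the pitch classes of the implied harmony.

D, G, Bb

A fourth above D in this key is G.
A sixth above D in this key is Bb.
Together with the bass D, this spells G minor in second inversion.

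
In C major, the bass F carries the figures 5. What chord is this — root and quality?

The figures 5 indicate a triad in root position.
In root position the bass is the root, so the root is F.
The chord tones are F, A, C, giving F major.

F major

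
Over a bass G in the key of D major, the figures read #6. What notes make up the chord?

The written figures #6 are shorthand for 6/3: the 3 is implied.
A third above G in this key is B.
A sixth above G in this key is E, raised to E# by the sharp.

G, B, E#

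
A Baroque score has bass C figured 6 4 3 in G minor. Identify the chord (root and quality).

F dominant seventh

The figures 6 4 3 indicate a seventh chord in second inversion.
In second inversion the root lies a fourth above the bass: a fourth above C in G minor is F.
The chord tones are C, Eb, F, A, giving F dominant seventh.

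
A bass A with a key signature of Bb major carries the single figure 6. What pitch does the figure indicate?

F

Counting 5 letter steps above A lands on F; in Bb major, that letter is F.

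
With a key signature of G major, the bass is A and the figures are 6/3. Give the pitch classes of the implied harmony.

A, C, F#

A third above A in this key is C.
A sixth above A in this key is F#.
Together with the bass A, this spells F# diminished in first inversion.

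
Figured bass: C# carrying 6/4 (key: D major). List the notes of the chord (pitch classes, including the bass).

C#, F#, A

A fourth above C# in this key is F#.
A sixth above C# in this key is A.
Together with the bass C#, this spells F# minor in second inversion.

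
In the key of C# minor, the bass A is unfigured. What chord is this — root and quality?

An unfigured bass indicates a triad in root position.
In root position the bass is the root, so the root is A.
The chord tones are A, C#, E, giving A major.

A major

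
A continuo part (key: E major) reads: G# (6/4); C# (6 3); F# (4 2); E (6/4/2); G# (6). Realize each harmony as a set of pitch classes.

G# (6/4): G#, C#, E.
C# (6/3): C#, E, A.
F# (6/4/2): F#, G#, B, D#.
E (6/4/2): E, F#, A, C#.
G# (6/3): G#, B, E.

G#, C#, E | C#, E, A | F#, G#, B, D# | E, F#, A, C# | G#, B, E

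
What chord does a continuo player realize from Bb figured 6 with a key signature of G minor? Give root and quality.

The figures 6 indicate a triad in first inversion.
In first inversion the root lies a sixth above the bass: a sixth above Bb in G minor is G.
The chord tones are Bb, D, G, giving G minor.

G minor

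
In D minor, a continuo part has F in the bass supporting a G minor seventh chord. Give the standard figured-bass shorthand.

4/2

F is the seventh of G minor seventh, so the chord is in third inversion.
A seventh chord in third inversion is figured 6/4/2, conventionally abbreviated 4/2.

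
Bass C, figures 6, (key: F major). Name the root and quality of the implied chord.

A minor

The figures 6 indicate a triad in first inversion.
In first inversion the root lies a sixth above the bass: a sixth above C in F major is A.
The chord tones are C, E, A, giving A minor.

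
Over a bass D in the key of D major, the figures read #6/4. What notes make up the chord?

A fourth above D in this key is G.
A sixth above D in this key is B, raised to B# by the sharp.

D, G, B#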